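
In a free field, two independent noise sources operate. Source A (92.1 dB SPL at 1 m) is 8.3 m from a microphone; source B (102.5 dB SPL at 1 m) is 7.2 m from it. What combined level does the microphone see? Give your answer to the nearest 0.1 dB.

85.6 dB SPL

At the listener: L_A = 92.1 − 20·log₁₀(8.3) = 73.72 dB; L_B = 102.5 − 20·log₁₀(7.2) = 85.35 dB.
Combined: 10·log₁₀(10^(73.72/10)+10^(85.35/10)) = 85.6 dB SPL.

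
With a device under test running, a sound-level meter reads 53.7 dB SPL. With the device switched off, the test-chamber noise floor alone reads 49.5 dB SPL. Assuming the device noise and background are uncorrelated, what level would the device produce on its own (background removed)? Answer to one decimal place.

Subtract intensities: L_src = 10·log₁₀(10^(L_total/10) − 10^(L_bg/10)).
L_src = 10·log₁₀(10^(53.7/10) − 10^(49.5/10)) = 10·log₁₀(145300) = 51.6 dB SPL.

51.6 dB SPL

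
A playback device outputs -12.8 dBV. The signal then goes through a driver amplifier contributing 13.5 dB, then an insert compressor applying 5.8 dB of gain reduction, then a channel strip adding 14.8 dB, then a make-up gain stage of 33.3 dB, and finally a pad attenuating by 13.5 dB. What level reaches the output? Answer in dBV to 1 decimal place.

+29.5 dBV

Cascaded gains and losses add directly in dB.
-12.8 + 13.5 − 5.8 + 14.8 + 33.3 − 13.5 = +29.5 dBV.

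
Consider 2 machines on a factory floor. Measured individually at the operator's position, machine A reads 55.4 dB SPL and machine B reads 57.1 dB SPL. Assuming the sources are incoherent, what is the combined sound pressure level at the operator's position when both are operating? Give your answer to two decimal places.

Incoherent sources sum as intensities:
L_total = 10·log₁₀(10^(55.4/10) + 10^(57.1/10)) = 10·log₁₀(859600) = 59.34 dB SPL.

59.34 dB SPL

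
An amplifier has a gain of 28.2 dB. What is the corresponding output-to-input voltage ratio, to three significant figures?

Voltage ratio = 10^(dB/20).
10^(28.2/20) = 10^(1.410) = 25.7.

25.7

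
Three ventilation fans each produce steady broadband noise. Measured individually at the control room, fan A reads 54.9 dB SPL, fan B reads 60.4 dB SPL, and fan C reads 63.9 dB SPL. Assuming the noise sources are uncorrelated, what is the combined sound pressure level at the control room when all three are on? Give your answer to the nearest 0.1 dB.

65.9 dB SPL

Uncorrelated sources add in intensity (power), not in dB.
L_total = 10·log₁₀(10^(54.9/10) + 10^(60.4/10) + 10^(63.9/10)) = 10·log₁₀(3860000) = 65.9 dB SPL.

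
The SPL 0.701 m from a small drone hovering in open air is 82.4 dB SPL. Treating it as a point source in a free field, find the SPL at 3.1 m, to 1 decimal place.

69.5 dB SPL

For a point source in a free field, ΔL = −20·log₁₀(d₂/d₁).
ΔL = −20·log₁₀(3.1/0.701) = -12.91 dB, so L₂ = 82.4 + (-12.91) = 69.5 dB SPL.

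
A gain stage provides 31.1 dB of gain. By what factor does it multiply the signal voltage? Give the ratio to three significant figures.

35.9

Voltage ratio = 10^(dB/20).
10^(31.1/20) = 10^(1.555) = 35.9.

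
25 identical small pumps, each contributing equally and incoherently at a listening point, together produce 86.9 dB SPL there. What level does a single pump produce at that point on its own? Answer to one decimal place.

72.9 dB SPL

25 equal incoherent sources add 10·log₁₀(25) = 13.98 dB over one source.
L_one = 86.9 − 13.98 = 72.9 dB SPL.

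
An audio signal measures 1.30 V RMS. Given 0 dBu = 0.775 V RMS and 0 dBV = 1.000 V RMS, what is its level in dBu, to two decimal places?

+4.49 dBu

dBu = 20·log₁₀(V / 0.775 V).
20·log₁₀(1.30/0.775) = +4.49 dBu.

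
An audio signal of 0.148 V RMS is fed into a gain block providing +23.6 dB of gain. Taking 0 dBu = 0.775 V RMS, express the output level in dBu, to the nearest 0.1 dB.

+9.2 dBu

Input level: 20·log₁₀(0.148/0.775) = -14.38 dBu.
Output: -14.38 + 23.6 = +9.2 dBu.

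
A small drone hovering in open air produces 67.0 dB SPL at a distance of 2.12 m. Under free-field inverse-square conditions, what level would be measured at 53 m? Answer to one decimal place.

39.0 dB SPL

Free-field point source: level drops by 20·log₁₀ of the distance ratio.
ΔL = −20·log₁₀(53/2.12) = -27.96 dB, so L₂ = 67.0 + (-27.96) = 39.0 dB SPL.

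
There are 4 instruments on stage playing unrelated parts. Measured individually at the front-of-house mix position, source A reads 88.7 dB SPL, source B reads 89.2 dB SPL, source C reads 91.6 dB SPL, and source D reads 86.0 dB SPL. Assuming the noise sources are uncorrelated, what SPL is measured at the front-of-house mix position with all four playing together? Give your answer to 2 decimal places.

95.34 dB SPL

Add the sources as powers (linear), then convert back to dB:
L_total = 10·log₁₀(10^(88.7/10) + 10^(89.2/10) + 10^(91.6/10) + 10^(86.0/10)) = 10·log₁₀(3417000000) = 95.34 dB SPL.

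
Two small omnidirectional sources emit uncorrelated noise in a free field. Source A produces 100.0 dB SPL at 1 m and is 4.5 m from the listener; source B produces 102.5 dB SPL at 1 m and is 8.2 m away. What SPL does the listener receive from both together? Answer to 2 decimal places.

88.80 dB SPL

At the listener: L_A = 100.0 − 20·log₁₀(4.5) = 86.936 dB; L_B = 102.5 − 20·log₁₀(8.2) = 84.224 dB.
Combined: 10·log₁₀(10^(86.936/10)+10^(84.224/10)) = 88.80 dB SPL.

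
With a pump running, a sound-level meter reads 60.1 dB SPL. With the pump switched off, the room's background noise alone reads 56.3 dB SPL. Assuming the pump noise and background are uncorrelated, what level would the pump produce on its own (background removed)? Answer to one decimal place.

Remove the background by subtracting linear intensities:
L_src = 10·log₁₀(10^(60.1/10) − 10^(56.3/10)) = 10·log₁₀(596700) = 57.8 dB SPL.

57.8 dB SPL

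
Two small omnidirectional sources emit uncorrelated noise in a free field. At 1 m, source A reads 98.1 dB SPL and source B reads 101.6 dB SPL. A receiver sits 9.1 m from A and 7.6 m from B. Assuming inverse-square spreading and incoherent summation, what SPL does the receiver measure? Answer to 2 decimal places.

At the listener: L_A = 98.1 − 20·log₁₀(9.1) = 78.919 dB; L_B = 101.6 − 20·log₁₀(7.6) = 83.984 dB.
Combined: 10·log₁₀(10^(78.919/10)+10^(83.984/10)) = 85.16 dB SPL.

85.16 dB SPL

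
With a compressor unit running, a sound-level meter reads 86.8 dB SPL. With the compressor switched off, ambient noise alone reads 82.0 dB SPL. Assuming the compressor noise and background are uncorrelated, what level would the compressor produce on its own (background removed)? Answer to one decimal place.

Remove the background by subtracting linear intensities:
L_src = 10·log₁₀(10^(86.8/10) − 10^(82.0/10)) = 10·log₁₀(320100000) = 85.1 dB SPL.

85.1 dB SPL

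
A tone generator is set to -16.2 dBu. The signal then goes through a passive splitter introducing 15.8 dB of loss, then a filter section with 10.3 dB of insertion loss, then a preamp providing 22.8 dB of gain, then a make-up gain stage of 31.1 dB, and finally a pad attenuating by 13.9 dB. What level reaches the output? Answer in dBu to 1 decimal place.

Gain stages sum in dB:
-16.2 − 15.8 − 10.3 + 22.8 + 31.1 − 13.9 = -2.3 dBu.

-2.3 dBu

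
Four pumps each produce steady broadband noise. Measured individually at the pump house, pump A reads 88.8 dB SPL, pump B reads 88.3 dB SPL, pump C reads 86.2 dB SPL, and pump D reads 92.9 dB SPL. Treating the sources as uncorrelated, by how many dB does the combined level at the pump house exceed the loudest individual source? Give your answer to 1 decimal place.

Incoherent sources sum as intensities:
L_total = 10·log₁₀(10^(88.8/10) + 10^(88.3/10) + 10^(86.2/10) + 10^(92.9/10)) = 95.80 dB SPL.
Excess over the loudest (92.9 dB): 95.80 − 92.9 = 2.9 dB.

2.9 dB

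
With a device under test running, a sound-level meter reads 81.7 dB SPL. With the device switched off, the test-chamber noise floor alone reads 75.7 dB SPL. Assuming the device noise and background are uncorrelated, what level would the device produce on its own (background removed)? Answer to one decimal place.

Remove the background by subtracting linear intensities:
L_src = 10·log₁₀(10^(81.7/10) − 10^(75.7/10)) = 10·log₁₀(110800000) = 80.4 dB SPL.

80.4 dB SPL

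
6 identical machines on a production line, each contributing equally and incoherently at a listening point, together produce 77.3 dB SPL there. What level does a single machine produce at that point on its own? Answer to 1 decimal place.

6 equal incoherent sources add 10·log₁₀(6) = 7.78 dB over one source.
L_one = 77.3 − 7.78 = 69.5 dB SPL.

69.5 dB SPL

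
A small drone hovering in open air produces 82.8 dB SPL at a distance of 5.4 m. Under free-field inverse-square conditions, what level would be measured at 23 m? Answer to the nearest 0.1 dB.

70.2 dB SPL

Inverse-square spreading gives ΔL = −20·log₁₀(d₂/d₁).
ΔL = −20·log₁₀(23/5.4) = -12.59 dB, so L₂ = 82.8 + (-12.59) = 70.2 dB SPL.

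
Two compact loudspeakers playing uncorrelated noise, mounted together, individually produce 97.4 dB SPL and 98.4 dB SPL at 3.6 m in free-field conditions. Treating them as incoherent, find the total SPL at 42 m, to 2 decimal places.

79.60 dB SPL

Combined at 3.6 m: 10·log₁₀(10^(97.4/10)+10^(98.4/10)) = 100.939 dB SPL.
Then apply −20·log₁₀(42/3.6) = -21.339 dB → 79.60 dB SPL.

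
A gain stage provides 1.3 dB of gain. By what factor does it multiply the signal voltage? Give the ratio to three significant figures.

1.16

Voltage ratio = 10^(dB/20).
10^(1.3/20) = 10^(0.06500) = 1.16.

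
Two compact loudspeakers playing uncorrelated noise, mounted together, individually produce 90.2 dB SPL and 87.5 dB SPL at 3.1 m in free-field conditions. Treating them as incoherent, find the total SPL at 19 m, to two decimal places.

Combined at 3.1 m: 10·log₁₀(10^(90.2/10)+10^(87.5/10)) = 92.067 dB SPL.
Then apply −20·log₁₀(19/3.1) = -15.748 dB → 76.32 dB SPL.

76.32 dB SPL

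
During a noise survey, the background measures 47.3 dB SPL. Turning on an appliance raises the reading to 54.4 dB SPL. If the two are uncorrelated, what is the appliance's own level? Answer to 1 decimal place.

53.5 dB SPL

Background correction is a power subtraction:
L_src = 10·log₁₀(10^(54.4/10) − 10^(47.3/10)) = 10·log₁₀(221700) = 53.5 dB SPL.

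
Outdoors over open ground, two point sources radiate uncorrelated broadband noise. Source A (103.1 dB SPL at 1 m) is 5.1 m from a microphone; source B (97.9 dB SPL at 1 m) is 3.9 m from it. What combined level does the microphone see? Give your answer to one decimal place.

90.8 dB SPL

At the listener: L_A = 103.1 − 20·log₁₀(5.1) = 88.95 dB; L_B = 97.9 − 20·log₁₀(3.9) = 86.08 dB.
Combined: 10·log₁₀(10^(88.95/10)+10^(86.08/10)) = 90.8 dB SPL.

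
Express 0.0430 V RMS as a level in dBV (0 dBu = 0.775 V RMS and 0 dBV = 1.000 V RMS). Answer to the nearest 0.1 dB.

dBV = 20·log₁₀(V / 1.000 V).
20·log₁₀(0.0430/1.000) = -27.3 dBV.

-27.3 dBV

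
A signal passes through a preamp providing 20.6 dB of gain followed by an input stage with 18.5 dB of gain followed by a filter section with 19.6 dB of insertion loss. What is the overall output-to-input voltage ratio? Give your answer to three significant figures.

Net gain = 20.6 + 18.5 + (−19.6) = 19.5 dB.
Voltage ratio = 10^(19.5/20) = 9.44.

9.44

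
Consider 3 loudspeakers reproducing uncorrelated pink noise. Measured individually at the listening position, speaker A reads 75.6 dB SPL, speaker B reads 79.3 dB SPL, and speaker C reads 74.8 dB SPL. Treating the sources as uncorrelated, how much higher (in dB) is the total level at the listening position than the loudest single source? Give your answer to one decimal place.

Add the sources as powers (linear), then convert back to dB:
L_total = 10·log₁₀(10^(75.6/10) + 10^(79.3/10) + 10^(74.8/10)) = 81.81 dB SPL.
Excess over the loudest (79.3 dB): 81.81 − 79.3 = 2.5 dB.

2.5 dB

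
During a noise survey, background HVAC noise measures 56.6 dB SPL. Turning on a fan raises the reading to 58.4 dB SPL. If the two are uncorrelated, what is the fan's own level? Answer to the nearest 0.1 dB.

Subtract intensities: L_src = 10·log₁₀(10^(L_total/10) − 10^(L_bg/10)).
L_src = 10·log₁₀(10^(58.4/10) − 10^(56.6/10)) = 10·log₁₀(234700) = 53.7 dB SPL.

53.7 dB SPL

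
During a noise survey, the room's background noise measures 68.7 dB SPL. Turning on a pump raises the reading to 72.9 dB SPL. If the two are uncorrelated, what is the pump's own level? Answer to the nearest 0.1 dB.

70.8 dB SPL

Background correction is a power subtraction:
L_src = 10·log₁₀(10^(72.9/10) − 10^(68.7/10)) = 10·log₁₀(12090000) = 70.8 dB SPL.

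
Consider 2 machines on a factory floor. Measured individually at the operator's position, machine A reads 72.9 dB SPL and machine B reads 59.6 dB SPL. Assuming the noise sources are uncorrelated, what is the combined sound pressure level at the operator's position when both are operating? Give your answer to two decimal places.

Add the sources as powers (linear), then convert back to dB:
L_total = 10·log₁₀(10^(72.9/10) + 10^(59.6/10)) = 10·log₁₀(20410000) = 73.10 dB SPL.

73.10 dB SPL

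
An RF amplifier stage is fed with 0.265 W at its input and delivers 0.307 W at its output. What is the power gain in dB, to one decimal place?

Power ratio → dB uses the 10·log₁₀ form:
10·log₁₀(0.307/0.265) = 10·log₁₀(1.158) = 0.6 dB.

0.6 dB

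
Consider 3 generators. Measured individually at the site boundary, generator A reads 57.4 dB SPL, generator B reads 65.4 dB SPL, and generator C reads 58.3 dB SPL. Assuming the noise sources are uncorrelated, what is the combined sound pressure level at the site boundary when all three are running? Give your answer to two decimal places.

Add the sources as powers (linear), then convert back to dB:
L_total = 10·log₁₀(10^(57.4/10) + 10^(65.4/10) + 10^(58.3/10)) = 10·log₁₀(4693000) = 66.71 dB SPL.

66.71 dB SPL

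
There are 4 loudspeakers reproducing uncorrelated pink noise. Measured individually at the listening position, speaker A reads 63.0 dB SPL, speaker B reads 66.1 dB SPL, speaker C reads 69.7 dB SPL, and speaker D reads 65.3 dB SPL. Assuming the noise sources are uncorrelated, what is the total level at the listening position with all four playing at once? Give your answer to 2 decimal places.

72.74 dB SPL

Incoherent sources sum as intensities:
L_total = 10·log₁₀(10^(63.0/10) + 10^(66.1/10) + 10^(69.7/10) + 10^(65.3/10)) = 10·log₁₀(18790000) = 72.74 dB SPL.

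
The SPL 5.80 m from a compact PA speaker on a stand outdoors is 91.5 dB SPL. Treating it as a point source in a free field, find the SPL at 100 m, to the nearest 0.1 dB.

66.8 dB SPL

Free-field point source: level drops by 20·log₁₀ of the distance ratio.
ΔL = −20·log₁₀(100/5.80) = -24.73 dB, so L₂ = 91.5 + (-24.73) = 66.8 dB SPL.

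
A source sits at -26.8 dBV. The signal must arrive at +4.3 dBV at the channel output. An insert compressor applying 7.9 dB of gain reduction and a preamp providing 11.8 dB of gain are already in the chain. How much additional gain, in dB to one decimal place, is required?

27.2 dB

The required make-up gain is the shortfall in the dB sum.
G = +4.3 − (-26.8) + 7.9 − 11.8 = 27.2 dB.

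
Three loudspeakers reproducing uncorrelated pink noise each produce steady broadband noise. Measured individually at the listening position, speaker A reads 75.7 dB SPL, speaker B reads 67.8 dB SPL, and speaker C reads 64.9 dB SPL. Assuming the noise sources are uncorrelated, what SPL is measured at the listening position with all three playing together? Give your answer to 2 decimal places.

Uncorrelated sources add in intensity (power), not in dB.
L_total = 10·log₁₀(10^(75.7/10) + 10^(67.8/10) + 10^(64.9/10)) = 10·log₁₀(46270000) = 76.65 dB SPL.

76.65 dB SPL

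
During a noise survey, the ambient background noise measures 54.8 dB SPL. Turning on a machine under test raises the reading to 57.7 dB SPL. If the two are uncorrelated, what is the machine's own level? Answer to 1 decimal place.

54.6 dB SPL

Subtract intensities: L_src = 10·log₁₀(10^(L_total/10) − 10^(L_bg/10)).
L_src = 10·log₁₀(10^(57.7/10) − 10^(54.8/10)) = 10·log₁₀(286800) = 54.6 dB SPL.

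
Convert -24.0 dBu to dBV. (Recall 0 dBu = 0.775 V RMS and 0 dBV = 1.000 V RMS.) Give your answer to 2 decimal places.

The offset between the scales is 20·log₁₀(0.775/1.000) = −2.214 dB.
So dBV = -24.0 − 2.214 = -26.21 dBV.

-26.21 dBV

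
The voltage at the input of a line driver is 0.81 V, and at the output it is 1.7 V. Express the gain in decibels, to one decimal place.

6.4 dB

For a voltage ratio, dB = 20·log₁₀(V₂/V₁).
20·log₁₀(1.7/0.81) = 20·log₁₀(2.099) = 6.4 dB.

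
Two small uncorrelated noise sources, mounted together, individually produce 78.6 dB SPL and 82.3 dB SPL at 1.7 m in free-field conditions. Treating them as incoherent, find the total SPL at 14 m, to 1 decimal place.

Combined at 1.7 m: 10·log₁₀(10^(78.6/10)+10^(82.3/10)) = 83.84 dB SPL.
Then apply −20·log₁₀(14/1.7) = -18.31 dB → 65.5 dB SPL.

65.5 dB SPL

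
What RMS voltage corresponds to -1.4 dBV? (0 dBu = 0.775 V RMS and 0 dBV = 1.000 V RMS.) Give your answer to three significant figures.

0.851 V

V = 1.000 V × 10^(-1.4/20).
= 1.000 × 0.8511 = 0.851 V.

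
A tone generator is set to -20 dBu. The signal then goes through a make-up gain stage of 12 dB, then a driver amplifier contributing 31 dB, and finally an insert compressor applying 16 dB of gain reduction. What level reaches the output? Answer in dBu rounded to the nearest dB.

+7 dBu

Cascaded gains and losses add directly in dB.
-20 + 12 + 31 − 16 = +7 dBu.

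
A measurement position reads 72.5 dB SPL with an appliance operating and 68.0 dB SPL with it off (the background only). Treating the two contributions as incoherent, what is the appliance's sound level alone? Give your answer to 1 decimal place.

70.6 dB SPL

Remove the background by subtracting linear intensities:
L_src = 10·log₁₀(10^(72.5/10) − 10^(68.0/10)) = 10·log₁₀(11470000) = 70.6 dB SPL.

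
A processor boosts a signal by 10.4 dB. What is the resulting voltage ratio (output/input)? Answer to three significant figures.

3.31

Voltage ratio = 10^(dB/20).
10^(10.4/20) = 10^(0.5200) = 3.31.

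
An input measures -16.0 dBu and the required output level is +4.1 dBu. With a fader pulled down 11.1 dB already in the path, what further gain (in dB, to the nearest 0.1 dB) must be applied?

The required make-up gain is the shortfall in the dB sum.
G = +4.1 − (-16.0) + 11.1 = 31.2 dB.

31.2 dB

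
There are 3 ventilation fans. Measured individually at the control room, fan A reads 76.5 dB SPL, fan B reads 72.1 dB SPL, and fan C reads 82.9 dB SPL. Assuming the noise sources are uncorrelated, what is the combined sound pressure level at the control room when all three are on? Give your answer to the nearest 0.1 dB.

84.1 dB SPL

Add the sources as powers (linear), then convert back to dB:
L_total = 10·log₁₀(10^(76.5/10) + 10^(72.1/10) + 10^(82.9/10)) = 10·log₁₀(255900000) = 84.1 dB SPL.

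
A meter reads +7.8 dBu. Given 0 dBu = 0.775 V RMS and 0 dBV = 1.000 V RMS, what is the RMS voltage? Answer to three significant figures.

V = 0.775 V × 10^(+7.8/20).
= 0.775 × 2.455 = 1.90 V.

1.90 V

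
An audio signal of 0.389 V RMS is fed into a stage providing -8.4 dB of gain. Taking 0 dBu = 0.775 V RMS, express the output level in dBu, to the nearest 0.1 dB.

Input level: 20·log₁₀(0.389/0.775) = -5.99 dBu.
Output: -5.99 − 8.4 = -14.4 dBu.

-14.4 dBu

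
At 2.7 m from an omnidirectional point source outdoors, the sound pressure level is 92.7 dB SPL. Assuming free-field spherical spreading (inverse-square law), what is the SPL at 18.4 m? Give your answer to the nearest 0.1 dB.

For a point source in a free field, ΔL = −20·log₁₀(d₂/d₁).
ΔL = −20·log₁₀(18.4/2.7) = -16.67 dB, so L₂ = 92.7 + (-16.67) = 76.0 dB SPL.

76.0 dB SPL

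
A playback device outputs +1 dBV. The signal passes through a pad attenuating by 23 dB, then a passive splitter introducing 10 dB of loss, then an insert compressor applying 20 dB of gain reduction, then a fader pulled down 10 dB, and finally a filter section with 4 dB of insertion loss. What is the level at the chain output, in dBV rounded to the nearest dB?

-66 dBV

In dB, series stages simply add:
+1 − 23 − 10 − 20 − 10 − 4 = -66 dBV.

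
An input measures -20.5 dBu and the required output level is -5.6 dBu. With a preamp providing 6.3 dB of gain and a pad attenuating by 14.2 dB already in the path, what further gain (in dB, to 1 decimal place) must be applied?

22.8 dB

The required make-up gain is the shortfall in the dB sum.
G = -5.6 − (-20.5) − 6.3 + 14.2 = 22.8 dB.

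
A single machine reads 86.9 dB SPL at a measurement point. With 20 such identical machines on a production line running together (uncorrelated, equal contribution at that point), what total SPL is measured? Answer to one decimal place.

99.9 dB SPL

20 equal incoherent sources raise the level by 10·log₁₀(20) = 13.01 dB.
L_total = 86.9 + 13.01 = 99.9 dB SPL.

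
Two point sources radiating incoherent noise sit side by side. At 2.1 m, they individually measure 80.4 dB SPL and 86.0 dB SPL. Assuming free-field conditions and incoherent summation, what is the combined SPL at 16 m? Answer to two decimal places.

69.42 dB SPL

Combined at 2.1 m: 10·log₁₀(10^(80.4/10)+10^(86.0/10)) = 87.057 dB SPL.
Then apply −20·log₁₀(16/2.1) = -17.638 dB → 69.42 dB SPL.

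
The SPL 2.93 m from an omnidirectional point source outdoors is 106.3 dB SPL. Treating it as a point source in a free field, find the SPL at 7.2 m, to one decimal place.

98.5 dB SPL

For a point source in a free field, ΔL = −20·log₁₀(d₂/d₁).
ΔL = −20·log₁₀(7.2/2.93) = -7.81 dB, so L₂ = 106.3 + (-7.81) = 98.5 dB SPL.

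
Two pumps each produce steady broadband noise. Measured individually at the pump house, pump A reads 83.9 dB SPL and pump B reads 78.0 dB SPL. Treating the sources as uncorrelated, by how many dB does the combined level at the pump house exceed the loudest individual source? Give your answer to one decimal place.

1.0 dB

Uncorrelated sources add in intensity (power), not in dB.
L_total = 10·log₁₀(10^(83.9/10) + 10^(78.0/10)) = 84.89 dB SPL.
Excess over the loudest (83.9 dB): 84.89 − 83.9 = 1.0 dB.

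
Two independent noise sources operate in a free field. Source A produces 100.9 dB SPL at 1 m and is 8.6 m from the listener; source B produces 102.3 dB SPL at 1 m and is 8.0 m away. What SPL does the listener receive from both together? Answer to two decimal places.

At the listener: L_A = 100.9 − 20·log₁₀(8.6) = 82.210 dB; L_B = 102.3 − 20·log₁₀(8.0) = 84.238 dB.
Combined: 10·log₁₀(10^(82.210/10)+10^(84.238/10)) = 86.35 dB SPL.

86.35 dB SPL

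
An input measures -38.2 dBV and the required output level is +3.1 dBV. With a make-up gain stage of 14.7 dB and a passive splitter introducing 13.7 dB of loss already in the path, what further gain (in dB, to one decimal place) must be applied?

40.3 dB

The required make-up gain is the shortfall in the dB sum.
G = +3.1 − (-38.2) − 14.7 + 13.7 = 40.3 dB.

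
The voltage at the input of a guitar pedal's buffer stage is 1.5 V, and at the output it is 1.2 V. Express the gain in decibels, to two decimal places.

For a voltage ratio, dB = 20·log₁₀(V₂/V₁).
20·log₁₀(1.2/1.5) = 20·log₁₀(0.8000) = -1.94 dB.

-1.94 dB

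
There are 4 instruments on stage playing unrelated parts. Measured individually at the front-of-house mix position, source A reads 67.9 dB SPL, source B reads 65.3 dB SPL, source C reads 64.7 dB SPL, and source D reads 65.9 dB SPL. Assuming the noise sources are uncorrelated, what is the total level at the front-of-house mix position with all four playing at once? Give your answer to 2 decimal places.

72.15 dB SPL

Uncorrelated sources add in intensity (power), not in dB.
L_total = 10·log₁₀(10^(67.9/10) + 10^(65.3/10) + 10^(64.7/10) + 10^(65.9/10)) = 10·log₁₀(16400000) = 72.15 dB SPL.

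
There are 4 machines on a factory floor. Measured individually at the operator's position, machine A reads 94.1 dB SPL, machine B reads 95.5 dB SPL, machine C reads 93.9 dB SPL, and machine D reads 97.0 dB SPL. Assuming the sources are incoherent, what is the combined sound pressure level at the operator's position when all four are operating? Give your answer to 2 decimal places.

Uncorrelated sources add in intensity (power), not in dB.
L_total = 10·log₁₀(10^(94.1/10) + 10^(95.5/10) + 10^(93.9/10) + 10^(97.0/10)) = 10·log₁₀(13585000000) = 101.33 dB SPL.

101.33 dB SPL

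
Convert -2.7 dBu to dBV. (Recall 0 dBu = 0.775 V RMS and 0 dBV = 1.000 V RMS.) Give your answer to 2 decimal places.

The offset between the scales is 20·log₁₀(0.775/1.000) = −2.214 dB.
So dBV = -2.7 − 2.214 = -4.91 dBV.

-4.91 dBV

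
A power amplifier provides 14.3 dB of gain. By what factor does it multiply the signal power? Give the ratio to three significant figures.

Power ratio = 10^(dB/10).
10^(14.3/10) = 10^(1.430) = 26.9.

26.9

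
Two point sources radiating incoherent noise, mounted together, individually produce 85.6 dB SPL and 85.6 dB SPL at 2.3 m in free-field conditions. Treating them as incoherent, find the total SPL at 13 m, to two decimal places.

73.57 dB SPL

Combined at 2.3 m: 10·log₁₀(10^(85.6/10)+10^(85.6/10)) = 88.610 dB SPL.
Then apply −20·log₁₀(13/2.3) = -15.044 dB → 73.57 dB SPL.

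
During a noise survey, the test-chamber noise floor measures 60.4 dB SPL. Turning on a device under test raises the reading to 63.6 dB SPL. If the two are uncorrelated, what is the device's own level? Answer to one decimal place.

60.8 dB SPL

Remove the background by subtracting linear intensities:
L_src = 10·log₁₀(10^(63.6/10) − 10^(60.4/10)) = 10·log₁₀(1194000) = 60.8 dB SPL.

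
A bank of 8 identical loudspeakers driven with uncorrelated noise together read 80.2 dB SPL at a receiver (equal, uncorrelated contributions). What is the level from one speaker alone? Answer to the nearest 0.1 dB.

71.2 dB SPL

8 equal incoherent sources add 10·log₁₀(8) = 9.03 dB over one source.
L_one = 80.2 − 9.03 = 71.2 dB SPL.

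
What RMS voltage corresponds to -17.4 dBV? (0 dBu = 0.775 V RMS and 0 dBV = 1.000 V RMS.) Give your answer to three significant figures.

0.135 V

V = 1.000 V × 10^(-17.4/20).
= 1.000 × 0.1349 = 0.135 V.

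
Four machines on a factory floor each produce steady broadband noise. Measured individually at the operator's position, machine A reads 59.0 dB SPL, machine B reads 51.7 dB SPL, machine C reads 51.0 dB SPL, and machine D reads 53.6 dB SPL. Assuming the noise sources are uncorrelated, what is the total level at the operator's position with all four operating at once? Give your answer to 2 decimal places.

61.13 dB SPL

Incoherent sources sum as intensities:
L_total = 10·log₁₀(10^(59.0/10) + 10^(51.7/10) + 10^(51.0/10) + 10^(53.6/10)) = 10·log₁₀(1297000) = 61.13 dB SPL.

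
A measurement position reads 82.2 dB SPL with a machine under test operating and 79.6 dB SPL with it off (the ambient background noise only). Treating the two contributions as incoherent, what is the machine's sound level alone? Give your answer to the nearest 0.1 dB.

Background correction is a power subtraction:
L_src = 10·log₁₀(10^(82.2/10) − 10^(79.6/10)) = 10·log₁₀(74760000) = 78.7 dB SPL.

78.7 dB SPL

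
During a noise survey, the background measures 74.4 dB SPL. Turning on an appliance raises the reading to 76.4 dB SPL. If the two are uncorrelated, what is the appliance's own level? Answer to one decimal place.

Remove the background by subtracting linear intensities:
L_src = 10·log₁₀(10^(76.4/10) − 10^(74.4/10)) = 10·log₁₀(16110000) = 72.1 dB SPL.

72.1 dB SPL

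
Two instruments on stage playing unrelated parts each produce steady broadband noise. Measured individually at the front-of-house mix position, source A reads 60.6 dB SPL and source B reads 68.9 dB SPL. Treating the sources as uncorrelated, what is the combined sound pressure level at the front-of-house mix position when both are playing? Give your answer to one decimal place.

Incoherent sources sum as intensities:
L_total = 10·log₁₀(10^(60.6/10) + 10^(68.9/10)) = 10·log₁₀(8911000) = 69.5 dB SPL.

69.5 dB SPL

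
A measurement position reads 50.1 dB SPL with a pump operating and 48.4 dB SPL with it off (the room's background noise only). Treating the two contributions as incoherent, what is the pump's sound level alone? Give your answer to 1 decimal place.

Remove the background by subtracting linear intensities:
L_src = 10·log₁₀(10^(50.1/10) − 10^(48.4/10)) = 10·log₁₀(33150) = 45.2 dB SPL.

45.2 dB SPL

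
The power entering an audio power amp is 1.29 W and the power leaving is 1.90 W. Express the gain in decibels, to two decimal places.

For a power ratio, dB = 10·log₁₀(P₂/P₁).
10·log₁₀(1.90/1.29) = 10·log₁₀(1.473) = 1.68 dB.

1.68 dB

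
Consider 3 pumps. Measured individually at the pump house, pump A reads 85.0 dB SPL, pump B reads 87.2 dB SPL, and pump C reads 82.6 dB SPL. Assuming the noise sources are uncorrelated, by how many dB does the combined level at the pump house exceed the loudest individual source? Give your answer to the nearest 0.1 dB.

Add the sources as powers (linear), then convert back to dB:
L_total = 10·log₁₀(10^(85.0/10) + 10^(87.2/10) + 10^(82.6/10)) = 90.10 dB SPL.
Excess over the loudest (87.2 dB): 90.10 − 87.2 = 2.9 dB.

2.9 dB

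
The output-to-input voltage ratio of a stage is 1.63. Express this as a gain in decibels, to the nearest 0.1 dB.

4.2 dB

Voltage ratio → dB uses the 20·log₁₀ form:
20·log₁₀(1.63) = 4.2 dB.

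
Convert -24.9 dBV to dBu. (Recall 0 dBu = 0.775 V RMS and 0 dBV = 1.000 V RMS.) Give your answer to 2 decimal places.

The offset between the scales is 20·log₁₀(0.775/1.000) = −2.214 dB.
So dBu = -24.9 + 2.214 = -22.69 dBu.

-22.69 dBu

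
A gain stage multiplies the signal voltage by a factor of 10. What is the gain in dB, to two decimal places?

20.00 dB

Voltage ratio → dB uses the 20·log₁₀ form:
20·log₁₀(10) = 20.00 dB.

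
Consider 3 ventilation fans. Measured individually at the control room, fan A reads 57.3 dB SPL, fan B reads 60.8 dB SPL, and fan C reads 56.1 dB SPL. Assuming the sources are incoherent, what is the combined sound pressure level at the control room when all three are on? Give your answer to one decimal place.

63.3 dB SPL

Uncorrelated sources add in intensity (power), not in dB.
L_total = 10·log₁₀(10^(57.3/10) + 10^(60.8/10) + 10^(56.1/10)) = 10·log₁₀(2147000) = 63.3 dB SPL.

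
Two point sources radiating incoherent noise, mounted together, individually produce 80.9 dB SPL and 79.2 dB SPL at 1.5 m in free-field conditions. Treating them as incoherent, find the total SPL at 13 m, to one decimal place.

Combined at 1.5 m: 10·log₁₀(10^(80.9/10)+10^(79.2/10)) = 83.14 dB SPL.
Then apply −20·log₁₀(13/1.5) = -18.76 dB → 64.4 dB SPL.

64.4 dB SPL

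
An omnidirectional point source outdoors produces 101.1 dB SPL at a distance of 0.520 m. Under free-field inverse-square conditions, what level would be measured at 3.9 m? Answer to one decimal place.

Inverse-square spreading gives ΔL = −20·log₁₀(d₂/d₁).
ΔL = −20·log₁₀(3.9/0.520) = -17.50 dB, so L₂ = 101.1 + (-17.50) = 83.6 dB SPL.

83.6 dB SPL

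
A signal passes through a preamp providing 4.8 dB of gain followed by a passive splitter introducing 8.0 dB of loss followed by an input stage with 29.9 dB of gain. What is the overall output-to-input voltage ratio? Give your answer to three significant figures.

21.6

Net gain = 4.8 + (−8.0) + 29.9 = 26.7 dB.
Voltage ratio = 10^(26.7/20) = 21.6.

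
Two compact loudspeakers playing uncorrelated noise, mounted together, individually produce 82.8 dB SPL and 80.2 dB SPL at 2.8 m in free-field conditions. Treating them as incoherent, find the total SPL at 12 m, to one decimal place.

72.1 dB SPL

Combined at 2.8 m: 10·log₁₀(10^(82.8/10)+10^(80.2/10)) = 84.70 dB SPL.
Then apply −20·log₁₀(12/2.8) = -12.64 dB → 72.1 dB SPL.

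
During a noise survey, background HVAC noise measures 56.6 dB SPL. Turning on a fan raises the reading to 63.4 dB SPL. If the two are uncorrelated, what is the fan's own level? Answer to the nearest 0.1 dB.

62.4 dB SPL

Remove the background by subtracting linear intensities:
L_src = 10·log₁₀(10^(63.4/10) − 10^(56.6/10)) = 10·log₁₀(1731000) = 62.4 dB SPL.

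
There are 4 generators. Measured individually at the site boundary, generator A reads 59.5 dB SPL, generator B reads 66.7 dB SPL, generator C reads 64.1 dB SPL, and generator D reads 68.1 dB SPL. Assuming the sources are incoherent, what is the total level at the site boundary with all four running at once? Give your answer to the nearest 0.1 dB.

71.6 dB SPL

Incoherent sources sum as intensities:
L_total = 10·log₁₀(10^(59.5/10) + 10^(66.7/10) + 10^(64.1/10) + 10^(68.1/10)) = 10·log₁₀(14600000) = 71.6 dB SPL.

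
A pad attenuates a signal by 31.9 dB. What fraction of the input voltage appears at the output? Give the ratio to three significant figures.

0.0254

Voltage ratio = 10^(dB/20).
10^(-31.9/20) = 10^(-1.595) = 0.0254.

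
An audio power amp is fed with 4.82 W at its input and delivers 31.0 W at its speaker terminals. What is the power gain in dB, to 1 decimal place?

Power ratio → dB uses the 10·log₁₀ form:
10·log₁₀(31.0/4.82) = 10·log₁₀(6.432) = 8.1 dB.

8.1 dB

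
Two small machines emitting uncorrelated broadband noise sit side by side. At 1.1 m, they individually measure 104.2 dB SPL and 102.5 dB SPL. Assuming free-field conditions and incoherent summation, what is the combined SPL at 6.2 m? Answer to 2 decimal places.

Combined at 1.1 m: 10·log₁₀(10^(104.2/10)+10^(102.5/10)) = 106.443 dB SPL.
Then apply −20·log₁₀(6.2/1.1) = -15.020 dB → 91.42 dB SPL.

91.42 dB SPL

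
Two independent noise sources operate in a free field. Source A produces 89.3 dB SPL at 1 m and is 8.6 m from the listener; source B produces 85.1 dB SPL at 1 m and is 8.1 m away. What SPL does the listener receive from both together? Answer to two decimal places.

At the listener: L_A = 89.3 − 20·log₁₀(8.6) = 70.610 dB; L_B = 85.1 − 20·log₁₀(8.1) = 66.930 dB.
Combined: 10·log₁₀(10^(70.610/10)+10^(66.930/10)) = 72.16 dB SPL.

72.16 dB SPL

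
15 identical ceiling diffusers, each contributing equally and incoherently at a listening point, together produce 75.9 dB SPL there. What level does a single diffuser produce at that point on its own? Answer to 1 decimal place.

64.1 dB SPL

15 equal incoherent sources add 10·log₁₀(15) = 11.76 dB over one source.
L_one = 75.9 − 11.76 = 64.1 dB SPL.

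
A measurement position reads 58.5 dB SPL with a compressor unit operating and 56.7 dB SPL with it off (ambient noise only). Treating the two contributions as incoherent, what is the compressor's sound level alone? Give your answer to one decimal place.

Subtract intensities: L_src = 10·log₁₀(10^(L_total/10) − 10^(L_bg/10)).
L_src = 10·log₁₀(10^(58.5/10) − 10^(56.7/10)) = 10·log₁₀(240200) = 53.8 dB SPL.

53.8 dB SPL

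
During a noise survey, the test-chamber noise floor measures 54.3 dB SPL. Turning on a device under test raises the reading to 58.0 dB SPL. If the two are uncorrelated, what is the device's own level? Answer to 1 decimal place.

55.6 dB SPL

Background correction is a power subtraction:
L_src = 10·log₁₀(10^(58.0/10) − 10^(54.3/10)) = 10·log₁₀(361800) = 55.6 dB SPL.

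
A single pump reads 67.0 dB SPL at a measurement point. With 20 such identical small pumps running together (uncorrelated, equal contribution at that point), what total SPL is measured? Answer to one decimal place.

80.0 dB SPL

20 equal incoherent sources raise the level by 10·log₁₀(20) = 13.01 dB.
L_total = 67.0 + 13.01 = 80.0 dB SPL.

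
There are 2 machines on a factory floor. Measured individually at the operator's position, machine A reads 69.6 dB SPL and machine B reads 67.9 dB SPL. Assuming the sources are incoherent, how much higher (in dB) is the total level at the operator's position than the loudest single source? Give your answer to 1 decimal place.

Add the sources as powers (linear), then convert back to dB:
L_total = 10·log₁₀(10^(69.6/10) + 10^(67.9/10)) = 71.84 dB SPL.
Excess over the loudest (69.6 dB): 71.84 − 69.6 = 2.2 dB.

2.2 dB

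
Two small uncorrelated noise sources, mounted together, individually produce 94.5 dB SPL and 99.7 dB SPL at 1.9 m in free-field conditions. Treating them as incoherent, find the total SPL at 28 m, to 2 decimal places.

Combined at 1.9 m: 10·log₁₀(10^(94.5/10)+10^(99.7/10)) = 100.846 dB SPL.
Then apply −20·log₁₀(28/1.9) = -23.368 dB → 77.48 dB SPL.

77.48 dB SPL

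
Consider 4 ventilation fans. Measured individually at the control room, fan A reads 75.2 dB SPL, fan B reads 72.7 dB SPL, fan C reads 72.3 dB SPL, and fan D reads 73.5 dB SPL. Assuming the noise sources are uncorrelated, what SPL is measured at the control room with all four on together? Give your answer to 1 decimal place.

Add the sources as powers (linear), then convert back to dB:
L_total = 10·log₁₀(10^(75.2/10) + 10^(72.7/10) + 10^(72.3/10) + 10^(73.5/10)) = 10·log₁₀(91100000) = 79.6 dB SPL.

79.6 dB SPL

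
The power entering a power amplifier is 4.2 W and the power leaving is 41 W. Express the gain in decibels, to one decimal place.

For a power ratio, dB = 10·log₁₀(P₂/P₁).
10·log₁₀(41/4.2) = 10·log₁₀(9.762) = 9.9 dB.

9.9 dB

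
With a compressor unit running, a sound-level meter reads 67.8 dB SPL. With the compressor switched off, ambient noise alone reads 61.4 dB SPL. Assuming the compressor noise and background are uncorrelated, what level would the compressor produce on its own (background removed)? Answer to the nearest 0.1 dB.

66.7 dB SPL

Remove the background by subtracting linear intensities:
L_src = 10·log₁₀(10^(67.8/10) − 10^(61.4/10)) = 10·log₁₀(4645000) = 66.7 dB SPL.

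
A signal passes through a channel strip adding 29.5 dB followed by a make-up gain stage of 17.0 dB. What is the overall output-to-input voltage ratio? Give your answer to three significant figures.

Net gain = 29.5 + 17.0 = 46.5 dB.
Voltage ratio = 10^(46.5/20) = 211.

211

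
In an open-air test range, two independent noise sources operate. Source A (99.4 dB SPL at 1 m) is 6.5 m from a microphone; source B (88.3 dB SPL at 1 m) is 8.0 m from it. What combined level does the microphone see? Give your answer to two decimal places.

83.36 dB SPL

At the listener: L_A = 99.4 − 20·log₁₀(6.5) = 83.142 dB; L_B = 88.3 − 20·log₁₀(8.0) = 70.238 dB.
Combined: 10·log₁₀(10^(83.142/10)+10^(70.238/10)) = 83.36 dB SPL.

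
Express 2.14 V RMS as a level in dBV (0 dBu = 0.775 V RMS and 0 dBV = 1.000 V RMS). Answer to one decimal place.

dBV = 20·log₁₀(V / 1.000 V).
20·log₁₀(2.14/1.000) = +6.6 dBV.

+6.6 dBV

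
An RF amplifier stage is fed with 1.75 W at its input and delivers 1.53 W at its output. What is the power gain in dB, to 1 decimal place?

-0.6 dB

Power ratio → dB uses the 10·log₁₀ form:
10·log₁₀(1.53/1.75) = 10·log₁₀(0.8743) = -0.6 dB.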